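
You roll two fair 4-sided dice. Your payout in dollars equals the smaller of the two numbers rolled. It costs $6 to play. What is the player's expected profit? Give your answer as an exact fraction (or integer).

-33/8 dollars

Distribution of the smaller of the two numbers rolled: 1 w.p. 7/16, 2 w.p. 5/16, 3 w.p. 3/16, 4 w.p. 1/16
E[payout] = (7/16)·1 + (5/16)·2 + (3/16)·3 + (1/16)·4 = 15/8
Expected profit = 15/8 − 6 = -33/8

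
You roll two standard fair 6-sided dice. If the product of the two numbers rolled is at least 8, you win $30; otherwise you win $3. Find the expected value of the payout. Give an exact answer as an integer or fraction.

E[payout] = (7/18)·3 + (11/18)·30 = 39/2

39/2 dollars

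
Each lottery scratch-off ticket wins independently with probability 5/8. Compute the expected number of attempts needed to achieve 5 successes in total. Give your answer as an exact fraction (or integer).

8

By linearity (sum of 5 independent geometric waits), E[trials] = 5/p = 5/(5/8) = 8.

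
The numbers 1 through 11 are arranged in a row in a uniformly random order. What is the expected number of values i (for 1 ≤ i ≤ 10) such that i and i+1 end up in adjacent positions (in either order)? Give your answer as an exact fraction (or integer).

For each i ∈ {1,…,10}, let Xᵢ = 1 if i and i+1 are adjacent. P(Xᵢ=1) = 2·(11−1)!/11! = 2/11.
By linearity, E[ΣXᵢ] = (10)·(2/11) = 20/11.

20/11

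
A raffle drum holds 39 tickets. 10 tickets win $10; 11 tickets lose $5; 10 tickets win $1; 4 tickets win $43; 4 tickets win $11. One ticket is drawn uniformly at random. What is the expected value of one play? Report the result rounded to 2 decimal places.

E[payout] = (10/39)·10 + (11/39)·(-5) + (10/39)·1 + (4/39)·43 + (4/39)·11 = 271/39
≈ $6.95

$6.95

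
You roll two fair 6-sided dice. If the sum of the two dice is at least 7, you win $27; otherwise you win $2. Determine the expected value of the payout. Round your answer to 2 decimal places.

$16.58

E[payout] = (5/12)·2 + (7/12)·27 = 199/12
≈ $16.58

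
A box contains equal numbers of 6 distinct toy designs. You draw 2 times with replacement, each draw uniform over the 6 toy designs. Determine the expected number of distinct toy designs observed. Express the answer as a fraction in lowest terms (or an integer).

Let Xⱼ=1 if type j appears at least once. P(Xⱼ=1) = 1 − ((6−1)/6)^2 = 11/36.
E[#distinct] = 6·11/36 = 11/6.

11/6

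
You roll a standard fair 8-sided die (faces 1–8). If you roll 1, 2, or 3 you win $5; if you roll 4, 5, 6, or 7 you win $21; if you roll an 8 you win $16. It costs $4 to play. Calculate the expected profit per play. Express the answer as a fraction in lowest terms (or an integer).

83/8 dollars

E[payout] = (3/8)·5 + (1/8)·16 + (1/2)·21 = 115/8
Expected profit = 115/8 − 4 = 83/8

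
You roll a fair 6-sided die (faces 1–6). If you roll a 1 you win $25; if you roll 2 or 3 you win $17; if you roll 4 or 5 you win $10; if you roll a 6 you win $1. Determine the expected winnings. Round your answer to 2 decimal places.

E[payout] = (1/6)·1 + (1/3)·10 + (1/3)·17 + (1/6)·25 = 40/3
≈ $13.33

$13.33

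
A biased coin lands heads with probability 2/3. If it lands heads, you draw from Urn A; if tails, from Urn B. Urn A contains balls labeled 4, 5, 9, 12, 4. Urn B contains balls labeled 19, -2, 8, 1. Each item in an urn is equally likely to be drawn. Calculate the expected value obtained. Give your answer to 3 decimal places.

E[X | Urn A] = (4 + 5 + 9 + 12 + 4)/5 = 34/5
E[X | Urn B] = (19 − 2 + 8 + 1)/4 = 13/2
E[X] = (2/3)·34/5 + (1/3)·13/2 = 67/10 ≈ 6.700

6.700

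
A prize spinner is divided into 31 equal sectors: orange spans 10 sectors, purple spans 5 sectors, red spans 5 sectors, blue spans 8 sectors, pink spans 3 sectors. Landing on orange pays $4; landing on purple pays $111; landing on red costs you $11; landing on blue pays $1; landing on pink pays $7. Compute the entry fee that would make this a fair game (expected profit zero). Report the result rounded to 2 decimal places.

$18.35

E[payout] = (10/31)·4 + (5/31)·111 + (5/31)·(-11) + (8/31)·1 + (3/31)·7 = 569/31
Fair fee = E[payout] = 569/31 ≈ $18.35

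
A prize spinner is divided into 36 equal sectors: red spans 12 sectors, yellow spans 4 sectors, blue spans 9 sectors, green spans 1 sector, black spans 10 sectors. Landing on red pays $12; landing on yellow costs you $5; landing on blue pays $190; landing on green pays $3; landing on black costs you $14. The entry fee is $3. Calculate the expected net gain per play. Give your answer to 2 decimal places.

E[payout] = (12/36)·12 + (4/36)·(-5) + (9/36)·190 + (1/36)·3 + (10/36)·(-14) = 1697/36
Expected profit = 1697/36 − 3 = 1589/36 ≈ $44.14

$44.14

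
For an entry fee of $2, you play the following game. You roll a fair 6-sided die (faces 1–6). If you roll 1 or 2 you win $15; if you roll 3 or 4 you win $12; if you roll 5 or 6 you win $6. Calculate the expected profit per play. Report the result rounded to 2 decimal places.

$9.00

E[payout] = (1/3)·6 + (1/3)·12 + (1/3)·15 = 11
Expected profit = 11 − 2 = 9 ≈ $9.00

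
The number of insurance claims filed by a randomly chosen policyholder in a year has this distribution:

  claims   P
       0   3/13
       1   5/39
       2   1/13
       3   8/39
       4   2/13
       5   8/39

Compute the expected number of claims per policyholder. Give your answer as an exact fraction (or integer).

33/13

E[X] = (3/13)·0 + (5/39)·1 + (1/13)·2 + (8/39)·3 + (2/13)·4 + (8/39)·5
     = 33/13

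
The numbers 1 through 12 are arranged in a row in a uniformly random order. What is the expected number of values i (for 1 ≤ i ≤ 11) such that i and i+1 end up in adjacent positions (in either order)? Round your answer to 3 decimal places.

For each i ∈ {1,…,11}, let Xᵢ = 1 if i and i+1 are adjacent. P(Xᵢ=1) = 2·(12−1)!/12! = 2/12.
By linearity, E[ΣXᵢ] = (11)·(2/12) = 11/6.
≈ 1.833

1.833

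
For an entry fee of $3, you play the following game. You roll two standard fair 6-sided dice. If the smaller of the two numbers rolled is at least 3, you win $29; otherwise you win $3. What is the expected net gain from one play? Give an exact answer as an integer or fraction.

E[payout] = (5/9)·3 + (4/9)·29 = 131/9
Expected profit = 131/9 − 3 = 104/9

104/9 dollars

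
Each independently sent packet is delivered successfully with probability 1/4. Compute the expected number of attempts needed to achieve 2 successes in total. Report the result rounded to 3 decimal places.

By linearity (sum of 2 independent geometric waits), E[trials] = 2/p = 2/(1/4) = 8.
≈ 8.000

8.000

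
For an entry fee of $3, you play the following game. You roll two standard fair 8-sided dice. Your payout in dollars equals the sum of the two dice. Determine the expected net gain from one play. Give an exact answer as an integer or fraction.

Distribution of the sum of the two dice: 2 w.p. 1/64, 3 w.p. 1/32, 4 w.p. 3/64, 5 w.p. 1/16, 6 w.p. 5/64, 7 w.p. 3/32, …
E[payout] = (1/64)·2 + (1/32)·3 + (3/64)·4 + (1/16)·5 + (5/64)·6 + (3/32)·7 + (7/64)·8 + (1/8)·9 + (7/64)·10 + (3/32)·11 + (5/64)·12 + (1/16)·13 + (3/64)·14 + (1/32)·15 + (1/64)·16 = 9
Expected profit = 9 − 3 = 6

$6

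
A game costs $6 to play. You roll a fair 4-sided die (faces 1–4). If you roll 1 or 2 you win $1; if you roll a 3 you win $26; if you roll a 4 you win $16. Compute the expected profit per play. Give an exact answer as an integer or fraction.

$5

E[payout] = (1/2)·1 + (1/4)·16 + (1/4)·26 = 11
Expected profit = 11 − 6 = 5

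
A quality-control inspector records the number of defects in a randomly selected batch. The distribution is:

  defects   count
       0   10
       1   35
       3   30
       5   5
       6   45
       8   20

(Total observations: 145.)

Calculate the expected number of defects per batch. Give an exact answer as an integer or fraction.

4

Total = 145, so P(defects=0) = 10/145, etc.
E[X] = (2/29)·0 + (7/29)·1 + (6/29)·3 + (1/29)·5 + (9/29)·6 + (4/29)·8
     = 4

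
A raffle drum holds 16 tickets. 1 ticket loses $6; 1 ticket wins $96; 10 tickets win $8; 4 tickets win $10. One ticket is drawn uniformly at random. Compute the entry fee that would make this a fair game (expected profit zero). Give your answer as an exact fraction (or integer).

E[payout] = (1/16)·(-6) + (1/16)·96 + (10/16)·8 + (4/16)·10 = 105/8
Fair fee = E[payout] = 105/8

105/8 dollars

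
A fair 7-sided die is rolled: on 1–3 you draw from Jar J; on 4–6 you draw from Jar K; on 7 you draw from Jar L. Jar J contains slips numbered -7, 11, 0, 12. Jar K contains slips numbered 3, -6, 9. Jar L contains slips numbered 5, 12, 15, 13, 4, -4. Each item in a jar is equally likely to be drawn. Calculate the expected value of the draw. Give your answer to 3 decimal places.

E[X | Jar J] = (-7 + 11 + 0 + 12)/4 = 4
E[X | Jar K] = (3 − 6 + 9)/3 = 2
E[X | Jar L] = (5 + 12 + 15 + 13 + 4 − 4)/6 = 15/2
E[X] = (3/7)·4 + (3/7)·2 + (1/7)·15/2 = 51/14 ≈ 3.643

3.643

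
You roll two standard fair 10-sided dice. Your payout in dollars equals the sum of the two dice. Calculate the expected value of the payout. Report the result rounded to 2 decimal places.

Distribution of the sum of the two dice: 2 w.p. 1/100, 3 w.p. 1/50, 4 w.p. 3/100, 5 w.p. 1/25, 6 w.p. 1/20, 7 w.p. 3/50, …
E[payout] = (1/100)·2 + (1/50)·3 + (3/100)·4 + (1/25)·5 + (1/20)·6 + (3/50)·7 + (7/100)·8 + (2/25)·9 + (9/100)·10 + (1/10)·11 + (9/100)·12 + (2/25)·13 + (7/100)·14 + (3/50)·15 + (1/20)·16 + (1/25)·17 + (3/100)·18 + (1/50)·19 + (1/100)·20 = 11
≈ $11.00

$11.00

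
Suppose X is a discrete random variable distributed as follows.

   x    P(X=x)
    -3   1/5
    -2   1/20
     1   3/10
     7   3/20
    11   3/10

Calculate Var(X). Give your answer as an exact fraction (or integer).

E[X] = (1/5)·(-3) + (1/20)·(-2) + (3/10)·1 + (3/20)·7 + (3/10)·11 = 79/20
E[X²] = (1/5)·9 + (1/20)·4 + (3/10)·1 + (3/20)·49 + (3/10)·121 = 919/20
Var(X) = 919/20 − (79/20)² = 12139/400

12139/400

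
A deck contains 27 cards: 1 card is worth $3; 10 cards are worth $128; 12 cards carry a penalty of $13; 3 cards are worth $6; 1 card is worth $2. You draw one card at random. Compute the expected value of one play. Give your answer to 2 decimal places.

$42.48

E[payout] = (1/27)·3 + (10/27)·128 + (12/27)·(-13) + (3/27)·6 + (1/27)·2 = 1147/27
≈ $42.48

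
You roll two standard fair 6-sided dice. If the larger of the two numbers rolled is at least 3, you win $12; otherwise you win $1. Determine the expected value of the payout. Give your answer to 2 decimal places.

E[payout] = (1/9)·1 + (8/9)·12 = 97/9
≈ $10.78

$10.78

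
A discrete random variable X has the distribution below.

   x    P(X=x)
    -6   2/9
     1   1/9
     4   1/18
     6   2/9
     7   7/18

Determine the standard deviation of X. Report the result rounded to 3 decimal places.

5.169

E[X] = 55/18, E[X²] = 649/18
Var(X) = E[X²] − (E[X])² = 649/18 − 3025/324 = 8657/324
SD(X) = √(8657/324) ≈ 5.169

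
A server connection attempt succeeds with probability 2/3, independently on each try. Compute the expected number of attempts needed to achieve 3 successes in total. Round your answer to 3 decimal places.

By linearity (sum of 3 independent geometric waits), E[trials] = 3/p = 3/(2/3) = 9/2.
≈ 4.500

4.500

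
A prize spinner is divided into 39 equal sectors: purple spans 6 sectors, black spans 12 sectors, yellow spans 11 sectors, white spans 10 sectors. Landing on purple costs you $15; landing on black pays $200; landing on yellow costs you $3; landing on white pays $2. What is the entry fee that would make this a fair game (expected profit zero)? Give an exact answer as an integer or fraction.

E[payout] = (6/39)·(-15) + (12/39)·200 + (11/39)·(-3) + (10/39)·2 = 2297/39
Fair fee = E[payout] = 2297/39

2297/39 dollars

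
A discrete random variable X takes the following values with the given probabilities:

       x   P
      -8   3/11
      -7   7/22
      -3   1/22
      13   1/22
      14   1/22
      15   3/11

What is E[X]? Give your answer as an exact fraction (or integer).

E[X] = (3/11)·(-8) + (7/22)·(-7) + (1/22)·(-3) + (1/22)·13 + (1/22)·14 + (3/11)·15
     = 17/22

17/22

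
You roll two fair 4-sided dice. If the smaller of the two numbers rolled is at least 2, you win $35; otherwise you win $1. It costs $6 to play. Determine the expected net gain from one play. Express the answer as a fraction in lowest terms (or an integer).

E[payout] = (7/16)·1 + (9/16)·35 = 161/8
Expected profit = 161/8 − 6 = 113/8

113/8 dollars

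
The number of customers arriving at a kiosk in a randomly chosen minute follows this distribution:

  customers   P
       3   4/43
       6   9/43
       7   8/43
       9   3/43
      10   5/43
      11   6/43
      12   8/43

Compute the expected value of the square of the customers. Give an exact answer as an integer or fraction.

3373/43

E[X²] = (4/43)·9 + (9/43)·36 + (8/43)·49 + (3/43)·81 + (5/43)·100 + (6/43)·121 + (8/43)·144
     = 3373/43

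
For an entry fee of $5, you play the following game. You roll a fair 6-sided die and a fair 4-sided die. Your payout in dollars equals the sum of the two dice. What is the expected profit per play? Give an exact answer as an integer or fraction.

Distribution of the sum of the two dice: 2 w.p. 1/24, 3 w.p. 1/12, 4 w.p. 1/8, 5 w.p. 1/6, 6 w.p. 1/6, 7 w.p. 1/6, …
E[payout] = (1/24)·2 + (1/12)·3 + (1/8)·4 + (1/6)·5 + (1/6)·6 + (1/6)·7 + (1/8)·8 + (1/12)·9 + (1/24)·10 = 6
Expected profit = 6 − 5 = 1

$1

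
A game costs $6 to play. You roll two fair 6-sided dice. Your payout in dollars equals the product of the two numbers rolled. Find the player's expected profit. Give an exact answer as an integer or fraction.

Distribution of the product of the two numbers rolled: 1 w.p. 1/36, 2 w.p. 1/18, 3 w.p. 1/18, 4 w.p. 1/12, 5 w.p. 1/18, 6 w.p. 1/9, …
E[payout] = (1/36)·1 + (1/18)·2 + (1/18)·3 + (1/12)·4 + (1/18)·5 + (1/9)·6 + (1/18)·8 + (1/36)·9 + (1/18)·10 + (1/9)·12 + (1/18)·15 + (1/36)·16 + (1/18)·18 + (1/18)·20 + (1/18)·24 + (1/36)·25 + (1/18)·30 + (1/36)·36 = 49/4
Expected profit = 49/4 − 6 = 25/4

25/4 dollars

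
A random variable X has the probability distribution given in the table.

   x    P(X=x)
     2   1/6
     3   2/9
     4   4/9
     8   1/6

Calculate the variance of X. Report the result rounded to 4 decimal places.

3.5432

E[X] = (1/6)·2 + (2/9)·3 + (4/9)·4 + (1/6)·8 = 37/9
E[X²] = (1/6)·4 + (2/9)·9 + (4/9)·16 + (1/6)·64 = 184/9
Var(X) = 184/9 − (37/9)² = 287/81 ≈ 3.5432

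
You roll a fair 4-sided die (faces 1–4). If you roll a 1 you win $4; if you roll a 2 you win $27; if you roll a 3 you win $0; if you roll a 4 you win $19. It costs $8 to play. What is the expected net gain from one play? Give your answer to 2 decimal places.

E[payout] = (1/4)·0 + (1/4)·4 + (1/4)·19 + (1/4)·27 = 25/2
Expected profit = 25/2 − 8 = 9/2 ≈ $4.50

$4.50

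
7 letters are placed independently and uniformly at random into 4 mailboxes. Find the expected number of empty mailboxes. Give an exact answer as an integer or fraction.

Let Xⱼ=1 if mailbox j is empty. P(Xⱼ=1) = ((4-1)/4)^7 = 2187/16384.
By linearity, E[#empty] = 4·2187/16384 = 2187/4096.

2187/4096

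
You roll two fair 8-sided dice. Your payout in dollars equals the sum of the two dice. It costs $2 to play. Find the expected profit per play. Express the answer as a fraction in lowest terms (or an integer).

Distribution of the sum of the two dice: 2 w.p. 1/64, 3 w.p. 1/32, 4 w.p. 3/64, 5 w.p. 1/16, 6 w.p. 5/64, 7 w.p. 3/32, …
E[payout] = (1/64)·2 + (1/32)·3 + (3/64)·4 + (1/16)·5 + (5/64)·6 + (3/32)·7 + (7/64)·8 + (1/8)·9 + (7/64)·10 + (3/32)·11 + (5/64)·12 + (1/16)·13 + (3/64)·14 + (1/32)·15 + (1/64)·16 = 9
Expected profit = 9 − 2 = 7

$7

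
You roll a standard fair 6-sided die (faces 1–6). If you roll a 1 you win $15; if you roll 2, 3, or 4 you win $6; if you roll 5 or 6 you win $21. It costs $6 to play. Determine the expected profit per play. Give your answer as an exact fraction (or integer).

13/2 dollars

E[payout] = (1/2)·6 + (1/6)·15 + (1/3)·21 = 25/2
Expected profit = 25/2 − 6 = 13/2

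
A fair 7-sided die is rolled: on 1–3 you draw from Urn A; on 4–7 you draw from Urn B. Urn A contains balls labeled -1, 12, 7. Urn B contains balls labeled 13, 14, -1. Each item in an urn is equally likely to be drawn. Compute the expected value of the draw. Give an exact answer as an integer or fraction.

158/21

E[X | Urn A] = (-1 + 12 + 7)/3 = 6
E[X | Urn B] = (13 + 14 − 1)/3 = 26/3
E[X] = (3/7)·6 + (4/7)·26/3 = 158/21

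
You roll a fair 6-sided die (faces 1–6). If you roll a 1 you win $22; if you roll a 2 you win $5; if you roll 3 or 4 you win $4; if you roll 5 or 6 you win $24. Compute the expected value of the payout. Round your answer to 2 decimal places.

$13.83

E[payout] = (1/3)·4 + (1/6)·5 + (1/6)·22 + (1/3)·24 = 83/6
≈ $13.83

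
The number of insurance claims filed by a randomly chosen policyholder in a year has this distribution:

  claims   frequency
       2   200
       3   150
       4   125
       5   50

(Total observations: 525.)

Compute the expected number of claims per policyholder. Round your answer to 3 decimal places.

Total = 525, so P(claims=2) = 200/525, etc.
E[X] = (8/21)·2 + (2/7)·3 + (5/21)·4 + (2/21)·5
     = 64/21 ≈ 3.048

3.048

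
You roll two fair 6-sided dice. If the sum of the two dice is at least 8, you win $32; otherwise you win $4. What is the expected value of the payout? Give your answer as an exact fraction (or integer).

47/3 dollars

E[payout] = (7/12)·4 + (5/12)·32 = 47/3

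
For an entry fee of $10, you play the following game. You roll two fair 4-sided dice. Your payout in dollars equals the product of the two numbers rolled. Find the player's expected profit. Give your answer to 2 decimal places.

-$3.75

Distribution of the product of the two numbers rolled: 1 w.p. 1/16, 2 w.p. 1/8, 3 w.p. 1/8, 4 w.p. 3/16, 6 w.p. 1/8, 8 w.p. 1/8, …
E[payout] = (1/16)·1 + (1/8)·2 + (1/8)·3 + (3/16)·4 + (1/8)·6 + (1/8)·8 + (1/16)·9 + (1/8)·12 + (1/16)·16 = 25/4
Expected profit = 25/4 − 10 = -15/4 ≈ -$3.75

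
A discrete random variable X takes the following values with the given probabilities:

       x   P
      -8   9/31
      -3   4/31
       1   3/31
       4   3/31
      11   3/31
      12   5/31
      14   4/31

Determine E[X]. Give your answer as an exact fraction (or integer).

E[X] = (9/31)·(-8) + (4/31)·(-3) + (3/31)·1 + (3/31)·4 + (3/31)·11 + (5/31)·12 + (4/31)·14
     = 80/31

80/31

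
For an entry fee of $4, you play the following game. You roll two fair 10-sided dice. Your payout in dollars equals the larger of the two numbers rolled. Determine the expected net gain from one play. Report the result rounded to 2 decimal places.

Distribution of the larger of the two numbers rolled: 1 w.p. 1/100, 2 w.p. 3/100, 3 w.p. 1/20, 4 w.p. 7/100, 5 w.p. 9/100, 6 w.p. 11/100, …
E[payout] = (1/100)·1 + (3/100)·2 + (1/20)·3 + (7/100)·4 + (9/100)·5 + (11/100)·6 + (13/100)·7 + (3/20)·8 + (17/100)·9 + (19/100)·10 = 143/20
Expected profit = 143/20 − 4 = 63/20 ≈ $3.15

$3.15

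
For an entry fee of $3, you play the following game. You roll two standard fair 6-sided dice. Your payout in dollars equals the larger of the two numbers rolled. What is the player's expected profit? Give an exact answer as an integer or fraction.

Distribution of the larger of the two numbers rolled: 1 w.p. 1/36, 2 w.p. 1/12, 3 w.p. 5/36, 4 w.p. 7/36, 5 w.p. 1/4, 6 w.p. 11/36
E[payout] = (1/36)·1 + (1/12)·2 + (5/36)·3 + (7/36)·4 + (1/4)·5 + (11/36)·6 = 161/36
Expected profit = 161/36 − 3 = 53/36

53/36 dollars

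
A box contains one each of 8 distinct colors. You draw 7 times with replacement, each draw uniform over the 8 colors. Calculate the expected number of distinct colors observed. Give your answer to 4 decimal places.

4.8584

Let Xⱼ=1 if type j appears at least once. P(Xⱼ=1) = 1 − ((8−1)/8)^7 = 1273609/2097152.
E[#distinct] = 8·1273609/2097152 = 1273609/262144.
≈ 4.8584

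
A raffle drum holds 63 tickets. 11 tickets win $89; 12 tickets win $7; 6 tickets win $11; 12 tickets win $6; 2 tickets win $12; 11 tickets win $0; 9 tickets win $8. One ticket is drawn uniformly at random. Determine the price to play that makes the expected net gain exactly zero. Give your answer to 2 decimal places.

E[payout] = (11/63)·89 + (12/63)·7 + (6/63)·11 + (12/63)·6 + (2/63)·12 + (11/63)·0 + (9/63)·8 = 1297/63
Fair fee = E[payout] = 1297/63 ≈ $20.59

$20.59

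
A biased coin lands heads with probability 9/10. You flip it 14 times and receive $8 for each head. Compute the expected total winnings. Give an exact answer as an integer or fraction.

E[#heads] = 14·9/10 = 63/5 (linearity over flips).
E[winnings] = 8·63/5 = 504/5.

504/5 dollars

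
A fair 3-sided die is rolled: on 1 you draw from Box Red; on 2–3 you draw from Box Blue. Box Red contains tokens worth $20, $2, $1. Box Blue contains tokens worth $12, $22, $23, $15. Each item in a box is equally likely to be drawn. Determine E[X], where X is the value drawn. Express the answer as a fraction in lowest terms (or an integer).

E[X | Box Red] = (20 + 2 + 1)/3 = 23/3
E[X | Box Blue] = (12 + 22 + 23 + 15)/4 = 18
E[X] = (1/3)·23/3 + (2/3)·18 = 131/9

131/9 dollars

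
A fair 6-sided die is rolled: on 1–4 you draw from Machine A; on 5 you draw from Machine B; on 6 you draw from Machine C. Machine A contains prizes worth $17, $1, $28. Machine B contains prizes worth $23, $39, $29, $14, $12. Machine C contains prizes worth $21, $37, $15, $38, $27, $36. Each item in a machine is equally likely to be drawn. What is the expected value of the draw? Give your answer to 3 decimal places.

E[X | Machine A] = (17 + 1 + 28)/3 = 46/3
E[X | Machine B] = (23 + 39 + 29 + 14 + 12)/5 = 117/5
E[X | Machine C] = (21 + 37 + 15 + 38 + 27 + 36)/6 = 29
E[X] = (2/3)·46/3 + (1/6)·117/5 + (1/6)·29 = 853/45 ≈ 18.956

$18.956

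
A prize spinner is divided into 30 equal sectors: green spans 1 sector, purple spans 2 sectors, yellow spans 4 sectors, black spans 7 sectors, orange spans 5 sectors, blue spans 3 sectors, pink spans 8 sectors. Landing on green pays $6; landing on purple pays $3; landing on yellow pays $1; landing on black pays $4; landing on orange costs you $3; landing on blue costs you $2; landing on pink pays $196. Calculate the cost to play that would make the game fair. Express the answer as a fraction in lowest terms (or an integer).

E[payout] = (1/30)·6 + (2/30)·3 + (4/30)·1 + (7/30)·4 + (5/30)·(-3) + (3/30)·(-2) + (8/30)·196 = 1591/30
Fair fee = E[payout] = 1591/30

1591/30 dollars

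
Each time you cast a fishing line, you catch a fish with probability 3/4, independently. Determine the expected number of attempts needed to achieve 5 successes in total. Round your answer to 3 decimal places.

6.667

By linearity (sum of 5 independent geometric waits), E[trials] = 5/p = 5/(3/4) = 20/3.
≈ 6.667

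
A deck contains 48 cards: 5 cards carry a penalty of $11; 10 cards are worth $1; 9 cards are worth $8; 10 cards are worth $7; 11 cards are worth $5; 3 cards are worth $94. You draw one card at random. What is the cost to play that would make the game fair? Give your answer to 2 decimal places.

E[payout] = (5/48)·(-11) + (10/48)·1 + (9/48)·8 + (10/48)·7 + (11/48)·5 + (3/48)·94 = 217/24
Fair fee = E[payout] = 217/24 ≈ $9.04

$9.04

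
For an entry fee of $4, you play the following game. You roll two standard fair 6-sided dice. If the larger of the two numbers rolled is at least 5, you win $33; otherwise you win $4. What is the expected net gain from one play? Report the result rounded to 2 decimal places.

$16.11

E[payout] = (4/9)·4 + (5/9)·33 = 181/9
Expected profit = 181/9 − 4 = 145/9 ≈ $16.11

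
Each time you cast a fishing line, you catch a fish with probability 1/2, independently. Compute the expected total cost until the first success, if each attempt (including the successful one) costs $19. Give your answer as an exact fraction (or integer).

$38

E[#attempts] = 1/p = 2; E[cost] = 19·2 = 38.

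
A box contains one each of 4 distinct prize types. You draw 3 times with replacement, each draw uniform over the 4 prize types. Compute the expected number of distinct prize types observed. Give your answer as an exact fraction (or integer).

37/16

Let Xⱼ=1 if type j appears at least once. P(Xⱼ=1) = 1 − ((4−1)/4)^3 = 37/64.
E[#distinct] = 4·37/64 = 37/16.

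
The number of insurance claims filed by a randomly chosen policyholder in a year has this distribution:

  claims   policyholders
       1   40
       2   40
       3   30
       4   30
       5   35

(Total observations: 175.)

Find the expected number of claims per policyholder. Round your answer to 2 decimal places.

Total = 175, so P(claims=1) = 40/175, etc.
E[X] = (8/35)·1 + (8/35)·2 + (6/35)·3 + (6/35)·4 + (1/5)·5
     = 101/35 ≈ 2.89

2.89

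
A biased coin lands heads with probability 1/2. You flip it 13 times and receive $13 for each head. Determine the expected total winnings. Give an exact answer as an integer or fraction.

E[#heads] = 13·1/2 = 13/2 (linearity over flips).
E[winnings] = 13·13/2 = 169/2.

169/2 dollars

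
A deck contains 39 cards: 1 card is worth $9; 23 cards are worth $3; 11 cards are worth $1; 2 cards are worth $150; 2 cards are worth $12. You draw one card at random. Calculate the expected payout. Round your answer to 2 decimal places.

E[payout] = (1/39)·9 + (23/39)·3 + (11/39)·1 + (2/39)·150 + (2/39)·12 = 413/39
≈ $10.59

$10.59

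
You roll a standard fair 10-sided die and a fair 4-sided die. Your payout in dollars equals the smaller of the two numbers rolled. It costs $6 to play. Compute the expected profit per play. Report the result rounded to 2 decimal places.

Distribution of the smaller of the two numbers rolled: 1 w.p. 13/40, 2 w.p. 11/40, 3 w.p. 9/40, 4 w.p. 7/40
E[payout] = (13/40)·1 + (11/40)·2 + (9/40)·3 + (7/40)·4 = 9/4
Expected profit = 9/4 − 6 = -15/4 ≈ -$3.75

-$3.75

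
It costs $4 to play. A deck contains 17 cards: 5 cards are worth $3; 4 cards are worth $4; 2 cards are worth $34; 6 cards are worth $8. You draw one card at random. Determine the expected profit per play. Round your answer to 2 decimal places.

E[payout] = (5/17)·3 + (4/17)·4 + (2/17)·34 + (6/17)·8 = 147/17
Expected profit = 147/17 − 4 = 79/17 ≈ $4.65

$4.65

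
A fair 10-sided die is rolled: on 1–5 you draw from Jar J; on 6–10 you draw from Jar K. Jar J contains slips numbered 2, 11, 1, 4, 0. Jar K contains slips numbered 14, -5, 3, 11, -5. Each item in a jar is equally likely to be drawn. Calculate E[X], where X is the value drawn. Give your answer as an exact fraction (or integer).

E[X | Jar J] = (2 + 11 + 1 + 4 + 0)/5 = 18/5
E[X | Jar K] = (14 − 5 + 3 + 11 − 5)/5 = 18/5
E[X] = (1/2)·18/5 + (1/2)·18/5 = 18/5

18/5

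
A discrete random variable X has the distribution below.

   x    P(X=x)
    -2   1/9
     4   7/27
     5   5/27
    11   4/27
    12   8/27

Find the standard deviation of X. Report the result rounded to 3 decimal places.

4.674

E[X] = 187/27, E[X²] = 1885/27
Var(X) = E[X²] − (E[X])² = 1885/27 − 34969/729 = 15926/729
SD(X) = √(15926/729) ≈ 4.674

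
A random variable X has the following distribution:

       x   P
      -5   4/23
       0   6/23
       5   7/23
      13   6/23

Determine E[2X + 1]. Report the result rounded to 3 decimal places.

9.087

E[2x+1] = (4/23)·(-9) + (6/23)·1 + (7/23)·11 + (6/23)·27
     = 209/23 ≈ 9.087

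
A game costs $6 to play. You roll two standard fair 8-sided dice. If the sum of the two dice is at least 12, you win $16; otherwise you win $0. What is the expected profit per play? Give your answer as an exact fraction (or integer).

-9/4 dollars

E[payout] = (49/64)·0 + (15/64)·16 = 15/4
Expected profit = 15/4 − 6 = -9/4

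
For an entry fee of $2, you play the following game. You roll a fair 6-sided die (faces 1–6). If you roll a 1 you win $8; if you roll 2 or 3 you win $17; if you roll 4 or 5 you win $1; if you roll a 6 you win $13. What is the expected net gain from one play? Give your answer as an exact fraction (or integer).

15/2 dollars

E[payout] = (1/3)·1 + (1/6)·8 + (1/6)·13 + (1/3)·17 = 19/2
Expected profit = 19/2 − 2 = 15/2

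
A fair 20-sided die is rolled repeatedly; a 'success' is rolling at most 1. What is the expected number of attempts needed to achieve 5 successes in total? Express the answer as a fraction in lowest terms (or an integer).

100

By linearity (sum of 5 independent geometric waits), E[trials] = 5/p = 5/(1/20) = 100.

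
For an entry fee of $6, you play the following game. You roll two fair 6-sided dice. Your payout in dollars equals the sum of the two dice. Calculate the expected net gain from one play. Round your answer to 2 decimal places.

Distribution of the sum of the two dice: 2 w.p. 1/36, 3 w.p. 1/18, 4 w.p. 1/12, 5 w.p. 1/9, 6 w.p. 5/36, 7 w.p. 1/6, …
E[payout] = (1/36)·2 + (1/18)·3 + (1/12)·4 + (1/9)·5 + (5/36)·6 + (1/6)·7 + (5/36)·8 + (1/9)·9 + (1/12)·10 + (1/18)·11 + (1/36)·12 = 7
Expected profit = 7 − 6 = 1 ≈ $1.00

$1.00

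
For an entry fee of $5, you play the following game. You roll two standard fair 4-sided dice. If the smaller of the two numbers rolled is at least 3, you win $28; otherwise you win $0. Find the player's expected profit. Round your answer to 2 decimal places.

$2.00

E[payout] = (3/4)·0 + (1/4)·28 = 7
Expected profit = 7 − 5 = 2 ≈ $2.00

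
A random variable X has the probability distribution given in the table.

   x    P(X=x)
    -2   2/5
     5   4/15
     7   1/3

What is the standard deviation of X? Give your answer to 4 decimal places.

4.0475

E[X] = 43/15, E[X²] = 123/5
Var(X) = E[X²] − (E[X])² = 123/5 − 1849/225 = 3686/225
SD(X) = √(3686/225) ≈ 4.0475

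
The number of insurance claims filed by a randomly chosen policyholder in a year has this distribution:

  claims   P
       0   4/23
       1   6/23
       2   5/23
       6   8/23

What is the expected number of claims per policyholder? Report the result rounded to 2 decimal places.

E[X] = (4/23)·0 + (6/23)·1 + (5/23)·2 + (8/23)·6
     = 64/23 ≈ 2.78

2.78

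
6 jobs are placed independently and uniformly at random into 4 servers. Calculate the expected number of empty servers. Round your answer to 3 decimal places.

Let Xⱼ=1 if server j is empty. P(Xⱼ=1) = ((4-1)/4)^6 = 729/4096.
By linearity, E[#empty] = 4·729/4096 = 729/1024.
≈ 0.712

0.712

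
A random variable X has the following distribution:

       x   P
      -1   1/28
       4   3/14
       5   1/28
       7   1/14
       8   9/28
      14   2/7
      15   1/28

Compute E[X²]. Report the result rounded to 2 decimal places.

E[X²] = (1/28)·1 + (3/14)·16 + (1/28)·25 + (1/14)·49 + (9/28)·64 + (2/7)·196 + (1/28)·225
     = 2589/28 ≈ 92.46

92.46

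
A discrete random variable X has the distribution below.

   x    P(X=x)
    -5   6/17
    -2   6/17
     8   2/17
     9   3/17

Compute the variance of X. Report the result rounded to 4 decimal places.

32.0554

E[X] = (6/17)·(-5) + (6/17)·(-2) + (2/17)·8 + (3/17)·9 = 1/17
E[X²] = (6/17)·25 + (6/17)·4 + (2/17)·64 + (3/17)·81 = 545/17
Var(X) = 545/17 − (1/17)² = 9264/289 ≈ 32.0554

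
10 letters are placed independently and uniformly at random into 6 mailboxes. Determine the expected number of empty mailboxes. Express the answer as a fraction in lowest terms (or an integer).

9765625/10077696

Let Xⱼ=1 if mailbox j is empty. P(Xⱼ=1) = ((6-1)/6)^10 = 9765625/60466176.
By linearity, E[#empty] = 6·9765625/60466176 = 9765625/10077696.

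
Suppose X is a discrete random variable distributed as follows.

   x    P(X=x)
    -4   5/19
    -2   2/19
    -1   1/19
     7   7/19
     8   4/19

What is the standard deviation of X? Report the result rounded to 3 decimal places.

5.246

E[X] = 56/19, E[X²] = 688/19
Var(X) = E[X²] − (E[X])² = 688/19 − 3136/361 = 9936/361
SD(X) = √(9936/361) ≈ 5.246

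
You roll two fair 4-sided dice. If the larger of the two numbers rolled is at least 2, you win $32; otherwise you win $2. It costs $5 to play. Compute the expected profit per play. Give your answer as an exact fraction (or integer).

201/8 dollars

E[payout] = (1/16)·2 + (15/16)·32 = 241/8
Expected profit = 241/8 − 5 = 201/8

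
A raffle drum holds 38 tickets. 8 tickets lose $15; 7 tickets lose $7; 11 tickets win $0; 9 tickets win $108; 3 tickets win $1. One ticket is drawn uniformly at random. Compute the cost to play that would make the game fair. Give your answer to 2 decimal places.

$21.21

E[payout] = (8/38)·(-15) + (7/38)·(-7) + (11/38)·0 + (9/38)·108 + (3/38)·1 = 403/19
Fair fee = E[payout] = 403/19 ≈ $21.21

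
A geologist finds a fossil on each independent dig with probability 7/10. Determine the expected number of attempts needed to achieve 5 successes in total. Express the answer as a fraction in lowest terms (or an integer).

By linearity (sum of 5 independent geometric waits), E[trials] = 5/p = 5/(7/10) = 50/7.

50/7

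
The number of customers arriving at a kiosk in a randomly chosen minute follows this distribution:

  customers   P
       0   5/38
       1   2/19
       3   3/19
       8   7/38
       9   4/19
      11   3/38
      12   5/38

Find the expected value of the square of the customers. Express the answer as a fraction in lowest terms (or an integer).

2237/38

E[X²] = (5/38)·0 + (2/19)·1 + (3/19)·9 + (7/38)·64 + (4/19)·81 + (3/38)·121 + (5/38)·144
     = 2237/38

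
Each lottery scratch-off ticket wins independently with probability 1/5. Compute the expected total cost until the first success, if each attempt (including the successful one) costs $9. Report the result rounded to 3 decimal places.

$45.000

E[#attempts] = 1/p = 5; E[cost] = 9·5 = 45.
≈ 45.000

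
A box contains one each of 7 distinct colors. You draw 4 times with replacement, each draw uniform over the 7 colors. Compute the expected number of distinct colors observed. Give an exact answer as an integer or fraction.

1105/343

Let Xⱼ=1 if type j appears at least once. P(Xⱼ=1) = 1 − ((7−1)/7)^4 = 1105/2401.
E[#distinct] = 7·1105/2401 = 1105/343.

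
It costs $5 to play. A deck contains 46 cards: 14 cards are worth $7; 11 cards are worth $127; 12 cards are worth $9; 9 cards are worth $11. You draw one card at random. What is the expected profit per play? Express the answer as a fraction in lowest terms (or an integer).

$32

E[payout] = (14/46)·7 + (11/46)·127 + (12/46)·9 + (9/46)·11 = 37
Expected profit = 37 − 5 = 32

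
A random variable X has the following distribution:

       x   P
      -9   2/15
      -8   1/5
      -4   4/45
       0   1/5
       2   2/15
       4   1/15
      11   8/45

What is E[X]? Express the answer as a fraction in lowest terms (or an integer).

-2/3

E[X] = (2/15)·(-9) + (1/5)·(-8) + (4/45)·(-4) + (1/5)·0 + (2/15)·2 + (1/15)·4 + (8/45)·11
     = -2/3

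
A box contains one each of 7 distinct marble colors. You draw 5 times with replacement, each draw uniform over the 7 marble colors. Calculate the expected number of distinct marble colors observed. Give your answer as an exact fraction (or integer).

Let Xⱼ=1 if type j appears at least once. P(Xⱼ=1) = 1 − ((7−1)/7)^5 = 9031/16807.
E[#distinct] = 7·9031/16807 = 9031/2401.

9031/2401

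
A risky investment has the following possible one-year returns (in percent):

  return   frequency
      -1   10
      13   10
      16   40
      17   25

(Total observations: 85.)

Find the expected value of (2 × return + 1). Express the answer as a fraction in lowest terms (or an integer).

Total = 85, so P(return=-1) = 10/85, etc.
E[2x+1] = (2/17)·(-1) + (2/17)·27 + (8/17)·33 + (5/17)·35
     = 491/17

491/17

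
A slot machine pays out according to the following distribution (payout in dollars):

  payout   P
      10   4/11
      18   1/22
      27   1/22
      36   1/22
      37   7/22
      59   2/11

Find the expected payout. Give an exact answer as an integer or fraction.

E[X] = (4/11)·10 + (1/22)·18 + (1/22)·27 + (1/22)·36 + (7/22)·37 + (2/11)·59
     = 328/11

328/11 dollars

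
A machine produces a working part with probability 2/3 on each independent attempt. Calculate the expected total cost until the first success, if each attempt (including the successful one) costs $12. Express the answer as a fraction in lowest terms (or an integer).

E[#attempts] = 1/p = 3/2; E[cost] = 12·3/2 = 18.

$18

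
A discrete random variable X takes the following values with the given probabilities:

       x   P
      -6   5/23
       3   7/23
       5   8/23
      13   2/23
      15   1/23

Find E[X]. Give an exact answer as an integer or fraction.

E[X] = (5/23)·(-6) + (7/23)·3 + (8/23)·5 + (2/23)·13 + (1/23)·15
     = 72/23

72/23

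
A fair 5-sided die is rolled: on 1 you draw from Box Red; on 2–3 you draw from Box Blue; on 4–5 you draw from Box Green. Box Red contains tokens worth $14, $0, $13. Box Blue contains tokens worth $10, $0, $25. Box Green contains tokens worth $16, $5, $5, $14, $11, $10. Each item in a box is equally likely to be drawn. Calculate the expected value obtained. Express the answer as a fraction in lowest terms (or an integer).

158/15 dollars

E[X | Box Red] = (14 + 0 + 13)/3 = 9
E[X | Box Blue] = (10 + 0 + 25)/3 = 35/3
E[X | Box Green] = (16 + 5 + 5 + 14 + 11 + 10)/6 = 61/6
E[X] = (1/5)·9 + (2/5)·35/3 + (2/5)·61/6 = 158/15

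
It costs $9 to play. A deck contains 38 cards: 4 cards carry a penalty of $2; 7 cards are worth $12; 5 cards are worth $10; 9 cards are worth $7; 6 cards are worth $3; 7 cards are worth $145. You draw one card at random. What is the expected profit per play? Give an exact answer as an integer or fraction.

E[payout] = (4/38)·(-2) + (7/38)·12 + (5/38)·10 + (9/38)·7 + (6/38)·3 + (7/38)·145 = 611/19
Expected profit = 611/19 − 9 = 440/19

440/19 dollars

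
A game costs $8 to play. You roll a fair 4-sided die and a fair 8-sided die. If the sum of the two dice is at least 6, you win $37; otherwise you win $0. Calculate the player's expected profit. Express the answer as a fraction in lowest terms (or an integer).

279/16 dollars

E[payout] = (5/16)·0 + (11/16)·37 = 407/16
Expected profit = 407/16 − 8 = 279/16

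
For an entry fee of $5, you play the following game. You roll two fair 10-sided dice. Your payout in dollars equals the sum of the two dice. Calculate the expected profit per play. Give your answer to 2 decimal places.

$6.00

Distribution of the sum of the two dice: 2 w.p. 1/100, 3 w.p. 1/50, 4 w.p. 3/100, 5 w.p. 1/25, 6 w.p. 1/20, 7 w.p. 3/50, …
E[payout] = (1/100)·2 + (1/50)·3 + (3/100)·4 + (1/25)·5 + (1/20)·6 + (3/50)·7 + (7/100)·8 + (2/25)·9 + (9/100)·10 + (1/10)·11 + (9/100)·12 + (2/25)·13 + (7/100)·14 + (3/50)·15 + (1/20)·16 + (1/25)·17 + (3/100)·18 + (1/50)·19 + (1/100)·20 = 11
Expected profit = 11 − 5 = 6 ≈ $6.00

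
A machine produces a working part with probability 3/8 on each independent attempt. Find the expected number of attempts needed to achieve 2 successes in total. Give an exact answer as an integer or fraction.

By linearity (sum of 2 independent geometric waits), E[trials] = 2/p = 2/(3/8) = 16/3.

16/3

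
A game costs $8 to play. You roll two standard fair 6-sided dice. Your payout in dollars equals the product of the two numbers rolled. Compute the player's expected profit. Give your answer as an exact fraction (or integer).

Distribution of the product of the two numbers rolled: 1 w.p. 1/36, 2 w.p. 1/18, 3 w.p. 1/18, 4 w.p. 1/12, 5 w.p. 1/18, 6 w.p. 1/9, …
E[payout] = (1/36)·1 + (1/18)·2 + (1/18)·3 + (1/12)·4 + (1/18)·5 + (1/9)·6 + (1/18)·8 + (1/36)·9 + (1/18)·10 + (1/9)·12 + (1/18)·15 + (1/36)·16 + (1/18)·18 + (1/18)·20 + (1/18)·24 + (1/36)·25 + (1/18)·30 + (1/36)·36 = 49/4
Expected profit = 49/4 − 8 = 17/4

17/4 dollars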